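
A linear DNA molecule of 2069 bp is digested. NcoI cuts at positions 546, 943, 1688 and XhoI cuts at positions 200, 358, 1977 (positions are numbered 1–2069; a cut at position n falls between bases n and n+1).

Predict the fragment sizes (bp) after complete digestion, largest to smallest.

745, 397, 289, 200, 188, 158, 92 bp

Combined cut positions (sorted): 200, 358, 546, 943, 1688, 1977.
Linear molecule, 6 cuts → 7 fragments:
  200 − 0 = 200 bp
  358 − 200 = 158 bp
  546 − 358 = 188 bp
  943 − 546 = 397 bp
  1688 − 943 = 745 bp
  1977 − 1688 = 289 bp
  2069 − 1977 = 92 bp
Sorted largest to smallest: 745, 397, 289, 200, 188, 158, 92 bp.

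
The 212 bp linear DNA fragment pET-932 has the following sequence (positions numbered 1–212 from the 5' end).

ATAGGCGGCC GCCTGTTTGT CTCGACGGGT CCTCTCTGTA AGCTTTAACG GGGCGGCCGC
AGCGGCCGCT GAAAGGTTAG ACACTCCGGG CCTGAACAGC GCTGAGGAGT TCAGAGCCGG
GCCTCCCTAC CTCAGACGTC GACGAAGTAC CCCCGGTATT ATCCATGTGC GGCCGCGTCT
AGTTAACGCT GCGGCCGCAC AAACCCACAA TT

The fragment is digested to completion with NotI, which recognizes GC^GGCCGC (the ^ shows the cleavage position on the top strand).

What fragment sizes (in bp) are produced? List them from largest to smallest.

107, 48, 22, 20, 9, 6 bp

NotI sites (GCGGCCGC) start at positions 5, 53, 62, 169, 191.
NotI cuts after base 2 of each site, so after positions 6, 54, 63, 170, 192.
Linear molecule, 5 cuts → 6 fragments:
  1–6 → 6 bp
  7–54 → 48 bp
  55–63 → 9 bp
  64–170 → 107 bp
  171–192 → 22 bp
  193–212 → 20 bp
Sorted largest to smallest: 107, 48, 22, 20, 9, 6 bp.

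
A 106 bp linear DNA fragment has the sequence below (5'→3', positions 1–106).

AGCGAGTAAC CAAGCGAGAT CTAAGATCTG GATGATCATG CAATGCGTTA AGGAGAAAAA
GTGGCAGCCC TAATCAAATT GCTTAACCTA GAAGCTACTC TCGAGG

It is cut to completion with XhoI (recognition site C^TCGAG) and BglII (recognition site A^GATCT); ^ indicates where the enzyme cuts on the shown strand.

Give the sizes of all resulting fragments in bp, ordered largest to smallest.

The XhoI site (CTCGAG) starts at position 100.
XhoI cuts after the first base of each site, so after position 100.
BglII sites (AGATCT) start at positions 17, 24.
BglII cuts after the first base of each site, so after positions 17, 24.
Combined cut positions: 17, 24, 100.
Linear molecule, 3 cuts → 4 fragments:
  1–17 → 17 bp
  18–24 → 7 bp
  25–100 → 76 bp
  101–106 → 6 bp
Sorted largest to smallest: 76, 17, 7, 6 bp.

76, 17, 7, 6 bp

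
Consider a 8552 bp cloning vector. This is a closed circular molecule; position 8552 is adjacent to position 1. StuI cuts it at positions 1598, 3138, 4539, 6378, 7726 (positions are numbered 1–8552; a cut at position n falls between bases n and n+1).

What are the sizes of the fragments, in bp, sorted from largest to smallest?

2424, 1839, 1540, 1401, 1348 bp

Circular molecule, 5 cuts → 5 fragments:
  3138 − 1598 = 1540 bp
  4539 − 3138 = 1401 bp
  6378 − 4539 = 1839 bp
  7726 − 6378 = 1348 bp
  wrap: 8552 − 7726 + 1598 = 2424 bp
Sorted largest to smallest: 2424, 1839, 1540, 1401, 1348 bp.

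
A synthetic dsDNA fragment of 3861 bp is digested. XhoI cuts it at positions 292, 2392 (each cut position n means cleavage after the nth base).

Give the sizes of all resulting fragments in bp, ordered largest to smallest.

Linear molecule, 2 cuts → 3 fragments:
  292 − 0 = 292 bp
  2392 − 292 = 2100 bp
  3861 − 2392 = 1469 bp
Sorted largest to smallest: 2100, 1469, 292 bp.

2100, 1469, 292 bp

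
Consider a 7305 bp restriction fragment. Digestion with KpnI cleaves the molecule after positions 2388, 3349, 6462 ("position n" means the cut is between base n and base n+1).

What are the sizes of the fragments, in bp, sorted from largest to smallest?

Linear molecule, 3 cuts → 4 fragments:
  2388 − 0 = 2388 bp
  3349 − 2388 = 961 bp
  6462 − 3349 = 3113 bp
  7305 − 6462 = 843 bp
Sorted largest to smallest: 3113, 2388, 961, 843 bp.

3113, 2388, 961, 843 bp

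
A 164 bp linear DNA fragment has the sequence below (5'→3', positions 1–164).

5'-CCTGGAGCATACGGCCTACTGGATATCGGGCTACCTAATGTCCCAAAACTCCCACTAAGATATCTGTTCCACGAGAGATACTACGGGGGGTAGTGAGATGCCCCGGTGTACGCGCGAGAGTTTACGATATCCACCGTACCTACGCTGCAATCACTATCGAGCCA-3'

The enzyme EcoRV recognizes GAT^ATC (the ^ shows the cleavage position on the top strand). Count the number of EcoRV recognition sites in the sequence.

3

GATATC occurs starting at positions 22, 59, 126.
EcoRV cuts at 3 sites.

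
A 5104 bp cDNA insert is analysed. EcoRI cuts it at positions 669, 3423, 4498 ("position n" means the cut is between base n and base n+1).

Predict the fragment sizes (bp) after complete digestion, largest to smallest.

Linear molecule, 3 cuts → 4 fragments:
  669 − 0 = 669 bp
  3423 − 669 = 2754 bp
  4498 − 3423 = 1075 bp
  5104 − 4498 = 606 bp
Sorted largest to smallest: 2754, 1075, 669, 606 bp.

2754, 1075, 669, 606 bp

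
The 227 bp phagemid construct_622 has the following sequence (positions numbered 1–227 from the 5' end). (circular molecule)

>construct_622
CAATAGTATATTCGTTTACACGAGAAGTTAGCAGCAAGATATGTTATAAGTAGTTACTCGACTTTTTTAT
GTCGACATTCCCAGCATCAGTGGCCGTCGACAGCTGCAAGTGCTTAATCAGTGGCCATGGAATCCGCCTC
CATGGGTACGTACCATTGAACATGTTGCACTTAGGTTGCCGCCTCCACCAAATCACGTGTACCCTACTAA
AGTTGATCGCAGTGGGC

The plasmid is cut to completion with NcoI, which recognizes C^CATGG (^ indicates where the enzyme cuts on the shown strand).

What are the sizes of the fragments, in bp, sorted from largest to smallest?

NcoI sites (CCATGG) start at positions 125, 140.
NcoI cuts after the first base of each site, so after positions 125, 140.
Circular molecule, 2 cuts → 2 fragments:
  126–140 → 15 bp
  141–227 then 1–125 → 87 + 125 = 212 bp
Sorted largest to smallest: 212, 15 bp.

212, 15 bp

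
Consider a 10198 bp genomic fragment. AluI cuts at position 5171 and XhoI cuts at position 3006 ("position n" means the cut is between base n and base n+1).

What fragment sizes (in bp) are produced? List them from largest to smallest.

5027, 3006, 2165 bp

Combined cut positions (sorted): 3006, 5171.
Linear molecule, 2 cuts → 3 fragments:
  3006 − 0 = 3006 bp
  5171 − 3006 = 2165 bp
  10198 − 5171 = 5027 bp
Sorted largest to smallest: 5027, 3006, 2165 bp.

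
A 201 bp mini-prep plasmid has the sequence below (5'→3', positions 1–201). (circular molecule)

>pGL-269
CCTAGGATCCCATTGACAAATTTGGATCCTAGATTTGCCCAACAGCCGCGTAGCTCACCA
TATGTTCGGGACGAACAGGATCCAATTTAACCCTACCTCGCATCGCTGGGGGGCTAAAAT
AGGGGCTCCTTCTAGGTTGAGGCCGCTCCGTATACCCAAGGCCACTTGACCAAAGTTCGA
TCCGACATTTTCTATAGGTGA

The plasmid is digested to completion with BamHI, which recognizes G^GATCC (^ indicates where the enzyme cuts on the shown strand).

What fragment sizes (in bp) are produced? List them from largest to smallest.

128, 54, 19 bp

BamHI sites (GGATCC) start at positions 5, 24, 78.
BamHI cuts after the first base of each site, so after positions 5, 24, 78.
Circular molecule, 3 cuts → 3 fragments:
  6–24 → 19 bp
  25–78 → 54 bp
  79–201 then 1–5 → 123 + 5 = 128 bp
Sorted largest to smallest: 128, 54, 19 bp.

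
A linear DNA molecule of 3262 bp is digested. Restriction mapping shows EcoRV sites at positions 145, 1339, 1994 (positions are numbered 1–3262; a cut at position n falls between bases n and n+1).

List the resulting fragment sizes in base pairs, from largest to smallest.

Linear molecule, 3 cuts → 4 fragments:
  145 − 0 = 145 bp
  1339 − 145 = 1194 bp
  1994 − 1339 = 655 bp
  3262 − 1994 = 1268 bp
Sorted largest to smallest: 1268, 1194, 655, 145 bp.

1268, 1194, 655, 145 bp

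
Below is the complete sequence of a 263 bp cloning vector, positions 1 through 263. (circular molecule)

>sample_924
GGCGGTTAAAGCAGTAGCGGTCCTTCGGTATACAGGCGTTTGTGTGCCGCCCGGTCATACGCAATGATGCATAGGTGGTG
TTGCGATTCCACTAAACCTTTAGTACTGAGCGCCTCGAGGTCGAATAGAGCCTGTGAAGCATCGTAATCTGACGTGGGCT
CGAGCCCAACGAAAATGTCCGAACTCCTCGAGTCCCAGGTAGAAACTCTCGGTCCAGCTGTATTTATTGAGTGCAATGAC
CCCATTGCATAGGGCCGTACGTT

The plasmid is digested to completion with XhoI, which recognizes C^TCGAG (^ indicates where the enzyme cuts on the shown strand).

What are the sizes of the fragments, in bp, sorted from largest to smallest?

XhoI sites (CTCGAG) start at positions 114, 159, 187.
XhoI cuts after the first base of each site, so after positions 114, 159, 187.
Circular molecule, 3 cuts → 3 fragments:
  115–159 → 45 bp
  160–187 → 28 bp
  188–263 then 1–114 → 76 + 114 = 190 bp
Sorted largest to smallest: 190, 45, 28 bp.

190, 45, 28 bp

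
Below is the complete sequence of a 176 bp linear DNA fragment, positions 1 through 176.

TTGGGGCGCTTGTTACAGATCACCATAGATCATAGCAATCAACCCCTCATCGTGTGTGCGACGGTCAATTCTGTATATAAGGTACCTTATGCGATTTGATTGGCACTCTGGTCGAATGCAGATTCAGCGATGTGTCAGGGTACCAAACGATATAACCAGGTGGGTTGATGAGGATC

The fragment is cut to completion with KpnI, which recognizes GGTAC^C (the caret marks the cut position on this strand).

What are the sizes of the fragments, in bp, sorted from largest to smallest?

KpnI sites (GGTACC) start at positions 81, 139.
KpnI cuts after base 5 of each site (before the last base), so after positions 85, 143.
Linear molecule, 2 cuts → 3 fragments:
  1–85 → 85 bp
  86–143 → 58 bp
  144–176 → 33 bp
Sorted largest to smallest: 85, 58, 33 bp.

85, 58, 33 bp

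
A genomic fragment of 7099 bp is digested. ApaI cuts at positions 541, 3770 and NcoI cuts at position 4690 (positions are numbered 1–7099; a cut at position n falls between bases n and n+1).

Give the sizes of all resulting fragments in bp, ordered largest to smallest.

Combined cut positions (sorted): 541, 3770, 4690.
Linear molecule, 3 cuts → 4 fragments:
  541 − 0 = 541 bp
  3770 − 541 = 3229 bp
  4690 − 3770 = 920 bp
  7099 − 4690 = 2409 bp
Sorted largest to smallest: 3229, 2409, 920, 541 bp.

3229, 2409, 920, 541 bp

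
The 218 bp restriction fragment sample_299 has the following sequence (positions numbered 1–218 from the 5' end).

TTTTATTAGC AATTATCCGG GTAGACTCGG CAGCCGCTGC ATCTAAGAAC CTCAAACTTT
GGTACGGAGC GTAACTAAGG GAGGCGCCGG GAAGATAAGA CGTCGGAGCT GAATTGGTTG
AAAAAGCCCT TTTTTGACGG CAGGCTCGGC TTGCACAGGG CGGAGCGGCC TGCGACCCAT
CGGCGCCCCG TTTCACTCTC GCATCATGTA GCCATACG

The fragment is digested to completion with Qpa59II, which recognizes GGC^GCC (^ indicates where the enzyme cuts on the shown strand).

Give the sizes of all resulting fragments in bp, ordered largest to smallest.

Qpa59II sites (GGCGCC) start at positions 83, 182.
Qpa59II cuts after base 3 of each site, so after positions 85, 184.
Linear molecule, 2 cuts → 3 fragments:
  1–85 → 85 bp
  86–184 → 99 bp
  185–218 → 34 bp
Sorted largest to smallest: 99, 85, 34 bp.

99, 85, 34 bp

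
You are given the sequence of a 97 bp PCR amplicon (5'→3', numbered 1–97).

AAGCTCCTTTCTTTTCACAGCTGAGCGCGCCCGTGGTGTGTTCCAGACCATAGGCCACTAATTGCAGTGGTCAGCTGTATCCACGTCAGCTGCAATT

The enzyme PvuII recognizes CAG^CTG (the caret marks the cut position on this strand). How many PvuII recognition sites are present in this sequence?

3

CAGCTG occurs starting at positions 18, 72, 87.
PvuII cuts at 3 sites.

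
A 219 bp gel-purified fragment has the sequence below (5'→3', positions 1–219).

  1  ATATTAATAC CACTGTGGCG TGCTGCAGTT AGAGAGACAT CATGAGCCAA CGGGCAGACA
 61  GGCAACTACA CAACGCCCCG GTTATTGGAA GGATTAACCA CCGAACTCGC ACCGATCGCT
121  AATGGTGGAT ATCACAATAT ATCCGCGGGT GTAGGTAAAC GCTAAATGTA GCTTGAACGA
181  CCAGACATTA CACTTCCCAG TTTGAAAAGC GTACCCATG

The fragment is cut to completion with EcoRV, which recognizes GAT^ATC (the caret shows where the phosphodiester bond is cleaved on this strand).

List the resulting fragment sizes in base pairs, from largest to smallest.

130, 89 bp

The EcoRV site (GATATC) starts at position 128.
EcoRV cuts after base 3 of each site, so after position 130.
Linear molecule, 1 cut → 2 fragments:
  1–130 → 130 bp
  131–219 → 89 bp
Sorted largest to smallest: 130, 89 bp.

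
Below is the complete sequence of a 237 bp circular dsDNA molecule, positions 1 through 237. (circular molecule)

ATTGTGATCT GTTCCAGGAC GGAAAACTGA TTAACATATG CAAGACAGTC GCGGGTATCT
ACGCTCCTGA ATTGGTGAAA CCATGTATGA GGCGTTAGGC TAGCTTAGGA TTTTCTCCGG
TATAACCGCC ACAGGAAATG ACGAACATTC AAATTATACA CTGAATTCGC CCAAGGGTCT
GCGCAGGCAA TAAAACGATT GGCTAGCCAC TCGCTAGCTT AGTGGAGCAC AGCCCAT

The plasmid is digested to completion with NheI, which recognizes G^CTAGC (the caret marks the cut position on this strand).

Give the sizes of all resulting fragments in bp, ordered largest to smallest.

NheI sites (GCTAGC) start at positions 99, 202, 213.
NheI cuts after the first base of each site, so after positions 99, 202, 213.
Circular molecule, 3 cuts → 3 fragments:
  100–202 → 103 bp
  203–213 → 11 bp
  214–237 then 1–99 → 24 + 99 = 123 bp
Sorted largest to smallest: 123, 103, 11 bp.

123, 103, 11 bp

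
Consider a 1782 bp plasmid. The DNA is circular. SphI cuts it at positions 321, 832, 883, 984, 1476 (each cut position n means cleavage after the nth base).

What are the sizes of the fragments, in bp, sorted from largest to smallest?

Circular molecule, 5 cuts → 5 fragments:
  832 − 321 = 511 bp
  883 − 832 = 51 bp
  984 − 883 = 101 bp
  1476 − 984 = 492 bp
  wrap: 1782 − 1476 + 321 = 627 bp
Sorted largest to smallest: 627, 511, 492, 101, 51 bp.

627, 511, 492, 101, 51 bp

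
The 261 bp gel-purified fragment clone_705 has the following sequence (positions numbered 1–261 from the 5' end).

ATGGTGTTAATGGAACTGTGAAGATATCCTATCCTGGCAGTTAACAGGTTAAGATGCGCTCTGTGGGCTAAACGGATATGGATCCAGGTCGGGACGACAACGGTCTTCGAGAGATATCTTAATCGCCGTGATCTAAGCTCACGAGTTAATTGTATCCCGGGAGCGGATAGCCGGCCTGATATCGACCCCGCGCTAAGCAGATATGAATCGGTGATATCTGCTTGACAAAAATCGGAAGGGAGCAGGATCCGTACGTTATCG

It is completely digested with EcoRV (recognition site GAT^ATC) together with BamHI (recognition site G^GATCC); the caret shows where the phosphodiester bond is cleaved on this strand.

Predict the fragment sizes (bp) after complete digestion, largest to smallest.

EcoRV sites (GATATC) start at positions 23, 113, 178, 213.
EcoRV cuts after base 3 of each site, so after positions 25, 115, 180, 215.
BamHI sites (GGATCC) start at positions 80, 245.
BamHI cuts after the first base of each site, so after positions 80, 245.
Combined cut positions: 25, 80, 115, 180, 215, 245.
Linear molecule, 6 cuts → 7 fragments:
  1–25 → 25 bp
  26–80 → 55 bp
  81–115 → 35 bp
  116–180 → 65 bp
  181–215 → 35 bp
  216–245 → 30 bp
  246–261 → 16 bp
Sorted largest to smallest: 65, 55, 35, 35, 30, 25, 16 bp.

65, 55, 35, 35, 30, 25, 16 bp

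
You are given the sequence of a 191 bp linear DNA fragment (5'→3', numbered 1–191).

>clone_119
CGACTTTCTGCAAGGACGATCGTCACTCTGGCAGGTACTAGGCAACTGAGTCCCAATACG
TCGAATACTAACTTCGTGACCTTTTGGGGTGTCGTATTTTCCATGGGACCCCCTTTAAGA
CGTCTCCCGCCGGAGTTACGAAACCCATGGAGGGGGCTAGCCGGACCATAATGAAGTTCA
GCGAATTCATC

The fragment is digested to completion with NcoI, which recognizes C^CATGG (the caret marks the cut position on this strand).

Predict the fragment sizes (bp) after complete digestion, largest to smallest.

101, 46, 44 bp

NcoI sites (CCATGG) start at positions 101, 145.
NcoI cuts after the first base of each site, so after positions 101, 145.
Linear molecule, 2 cuts → 3 fragments:
  1–101 → 101 bp
  102–145 → 44 bp
  146–191 → 46 bp
Sorted largest to smallest: 101, 46, 44 bp.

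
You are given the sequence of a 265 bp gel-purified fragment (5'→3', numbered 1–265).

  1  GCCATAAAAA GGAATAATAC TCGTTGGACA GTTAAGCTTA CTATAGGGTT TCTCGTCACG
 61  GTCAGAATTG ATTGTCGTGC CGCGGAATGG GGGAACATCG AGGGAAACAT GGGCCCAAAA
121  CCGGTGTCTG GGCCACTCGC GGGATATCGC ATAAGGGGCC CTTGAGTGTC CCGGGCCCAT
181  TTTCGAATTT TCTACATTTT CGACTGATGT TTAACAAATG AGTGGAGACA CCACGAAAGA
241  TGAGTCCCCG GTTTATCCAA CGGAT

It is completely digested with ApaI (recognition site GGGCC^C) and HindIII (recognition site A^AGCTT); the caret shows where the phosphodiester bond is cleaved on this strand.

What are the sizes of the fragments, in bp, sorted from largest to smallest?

ApaI sites (GGGCCC) start at positions 111, 156, 173.
ApaI cuts after base 5 of each site (before the last base), so after positions 115, 160, 177.
The HindIII site (AAGCTT) starts at position 34.
HindIII cuts after the first base of each site, so after position 34.
Combined cut positions: 34, 115, 160, 177.
Linear molecule, 4 cuts → 5 fragments:
  1–34 → 34 bp
  35–115 → 81 bp
  116–160 → 45 bp
  161–177 → 17 bp
  178–265 → 88 bp
Sorted largest to smallest: 88, 81, 45, 34, 17 bp.

88, 81, 45, 34, 17 bp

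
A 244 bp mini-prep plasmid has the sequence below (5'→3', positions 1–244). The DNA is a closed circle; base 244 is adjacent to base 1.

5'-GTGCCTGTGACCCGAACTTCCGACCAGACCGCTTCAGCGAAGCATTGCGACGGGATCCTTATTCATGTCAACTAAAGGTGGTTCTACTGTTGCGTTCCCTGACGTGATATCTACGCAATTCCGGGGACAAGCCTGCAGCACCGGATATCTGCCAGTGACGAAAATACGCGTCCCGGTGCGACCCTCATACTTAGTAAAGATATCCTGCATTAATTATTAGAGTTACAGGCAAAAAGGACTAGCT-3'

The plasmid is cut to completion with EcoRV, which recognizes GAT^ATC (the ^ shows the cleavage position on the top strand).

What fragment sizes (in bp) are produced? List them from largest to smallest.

EcoRV sites (GATATC) start at positions 106, 144, 199.
EcoRV cuts after base 3 of each site, so after positions 108, 146, 201.
Circular molecule, 3 cuts → 3 fragments:
  109–146 → 38 bp
  147–201 → 55 bp
  202–244 then 1–108 → 43 + 108 = 151 bp
Sorted largest to smallest: 151, 55, 38 bp.

151, 55, 38 bp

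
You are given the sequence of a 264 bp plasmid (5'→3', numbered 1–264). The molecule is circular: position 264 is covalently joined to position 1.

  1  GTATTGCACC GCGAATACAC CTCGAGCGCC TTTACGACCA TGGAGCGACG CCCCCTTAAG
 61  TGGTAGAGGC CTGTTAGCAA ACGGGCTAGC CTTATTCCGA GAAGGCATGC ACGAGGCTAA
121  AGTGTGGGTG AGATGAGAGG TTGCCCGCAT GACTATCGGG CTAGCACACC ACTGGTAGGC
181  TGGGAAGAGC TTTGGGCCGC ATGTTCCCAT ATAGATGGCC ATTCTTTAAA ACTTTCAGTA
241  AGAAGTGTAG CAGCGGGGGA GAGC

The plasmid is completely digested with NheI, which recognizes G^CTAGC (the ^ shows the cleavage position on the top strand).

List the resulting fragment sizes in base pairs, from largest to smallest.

NheI sites (GCTAGC) start at positions 85, 160.
NheI cuts after the first base of each site, so after positions 85, 160.
Circular molecule, 2 cuts → 2 fragments:
  86–160 → 75 bp
  161–264 then 1–85 → 104 + 85 = 189 bp
Sorted largest to smallest: 189, 75 bp.

189, 75 bp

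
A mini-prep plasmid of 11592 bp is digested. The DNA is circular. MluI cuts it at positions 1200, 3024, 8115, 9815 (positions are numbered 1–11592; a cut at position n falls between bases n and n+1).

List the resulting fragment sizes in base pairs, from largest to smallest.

Circular molecule, 4 cuts → 4 fragments:
  3024 − 1200 = 1824 bp
  8115 − 3024 = 5091 bp
  9815 − 8115 = 1700 bp
  wrap: 11592 − 9815 + 1200 = 2977 bp
Sorted largest to smallest: 5091, 2977, 1824, 1700 bp.

5091, 2977, 1824, 1700 bp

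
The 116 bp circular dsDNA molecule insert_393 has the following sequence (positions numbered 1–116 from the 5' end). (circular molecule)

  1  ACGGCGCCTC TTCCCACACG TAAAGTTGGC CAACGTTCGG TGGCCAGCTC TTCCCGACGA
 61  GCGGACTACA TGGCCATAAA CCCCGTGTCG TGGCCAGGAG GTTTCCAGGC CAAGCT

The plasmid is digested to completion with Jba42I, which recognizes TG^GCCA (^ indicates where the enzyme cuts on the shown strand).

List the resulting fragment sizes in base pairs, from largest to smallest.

Jba42I sites (TGGCCA) start at positions 27, 41, 71, 91.
Jba42I cuts after base 2 of each site, so after positions 28, 42, 72, 92.
Circular molecule, 4 cuts → 4 fragments:
  29–42 → 14 bp
  43–72 → 30 bp
  73–92 → 20 bp
  93–116 then 1–28 → 24 + 28 = 52 bp
Sorted largest to smallest: 52, 30, 20, 14 bp.

52, 30, 20, 14 bp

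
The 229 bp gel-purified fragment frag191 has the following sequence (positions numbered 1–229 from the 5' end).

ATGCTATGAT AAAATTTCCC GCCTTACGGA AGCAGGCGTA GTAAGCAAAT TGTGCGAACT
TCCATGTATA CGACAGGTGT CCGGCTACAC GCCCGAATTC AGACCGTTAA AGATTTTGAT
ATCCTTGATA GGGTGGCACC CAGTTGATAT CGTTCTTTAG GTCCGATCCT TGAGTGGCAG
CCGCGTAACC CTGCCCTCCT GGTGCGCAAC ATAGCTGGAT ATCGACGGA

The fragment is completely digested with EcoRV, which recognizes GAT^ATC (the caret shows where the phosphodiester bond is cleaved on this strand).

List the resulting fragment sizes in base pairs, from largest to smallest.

EcoRV sites (GATATC) start at positions 118, 146, 218.
EcoRV cuts after base 3 of each site, so after positions 120, 148, 220.
Linear molecule, 3 cuts → 4 fragments:
  1–120 → 120 bp
  121–148 → 28 bp
  149–220 → 72 bp
  221–229 → 9 bp
Sorted largest to smallest: 120, 72, 28, 9 bp.

120, 72, 28, 9 bp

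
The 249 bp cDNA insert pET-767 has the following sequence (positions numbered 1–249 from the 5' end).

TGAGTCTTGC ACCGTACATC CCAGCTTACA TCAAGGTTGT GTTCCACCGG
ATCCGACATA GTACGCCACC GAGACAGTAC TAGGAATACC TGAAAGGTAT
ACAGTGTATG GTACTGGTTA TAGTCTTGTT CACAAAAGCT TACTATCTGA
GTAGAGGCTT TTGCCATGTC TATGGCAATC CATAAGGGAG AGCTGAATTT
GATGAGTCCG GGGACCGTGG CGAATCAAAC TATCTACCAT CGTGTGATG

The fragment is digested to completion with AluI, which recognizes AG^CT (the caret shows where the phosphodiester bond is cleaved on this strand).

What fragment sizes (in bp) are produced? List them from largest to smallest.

114, 57, 54, 24 bp

AluI sites (AGCT) start at positions 23, 137, 191.
AluI cuts after base 2 of each site, so after positions 24, 138, 192.
Linear molecule, 3 cuts → 4 fragments:
  1–24 → 24 bp
  25–138 → 114 bp
  139–192 → 54 bp
  193–249 → 57 bp
Sorted largest to smallest: 114, 57, 54, 24 bp.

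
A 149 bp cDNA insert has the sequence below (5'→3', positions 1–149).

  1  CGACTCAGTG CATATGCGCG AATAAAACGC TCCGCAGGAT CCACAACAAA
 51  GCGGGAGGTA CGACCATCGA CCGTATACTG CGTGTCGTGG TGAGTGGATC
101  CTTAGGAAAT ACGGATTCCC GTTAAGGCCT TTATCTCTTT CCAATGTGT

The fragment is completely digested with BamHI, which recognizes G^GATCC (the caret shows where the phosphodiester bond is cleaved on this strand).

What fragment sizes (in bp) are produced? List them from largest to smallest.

59, 53, 37 bp

BamHI sites (GGATCC) start at positions 37, 96.
BamHI cuts after the first base of each site, so after positions 37, 96.
Linear molecule, 2 cuts → 3 fragments:
  1–37 → 37 bp
  38–96 → 59 bp
  97–149 → 53 bp
Sorted largest to smallest: 59, 53, 37 bp.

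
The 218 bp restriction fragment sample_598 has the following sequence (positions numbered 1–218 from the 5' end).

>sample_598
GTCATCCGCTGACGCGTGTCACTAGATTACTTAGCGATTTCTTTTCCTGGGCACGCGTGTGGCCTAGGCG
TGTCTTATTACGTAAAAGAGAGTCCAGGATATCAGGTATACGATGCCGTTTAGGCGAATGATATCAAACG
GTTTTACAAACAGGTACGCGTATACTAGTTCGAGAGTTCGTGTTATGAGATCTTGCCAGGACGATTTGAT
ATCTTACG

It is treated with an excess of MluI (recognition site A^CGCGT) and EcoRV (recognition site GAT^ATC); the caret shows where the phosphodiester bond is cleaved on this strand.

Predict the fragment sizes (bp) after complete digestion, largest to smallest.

MluI sites (ACGCGT) start at positions 12, 53, 156.
MluI cuts after the first base of each site, so after positions 12, 53, 156.
EcoRV sites (GATATC) start at positions 98, 130, 208.
EcoRV cuts after base 3 of each site, so after positions 100, 132, 210.
Combined cut positions: 12, 53, 100, 132, 156, 210.
Linear molecule, 6 cuts → 7 fragments:
  1–12 → 12 bp
  13–53 → 41 bp
  54–100 → 47 bp
  101–132 → 32 bp
  133–156 → 24 bp
  157–210 → 54 bp
  211–218 → 8 bp
Sorted largest to smallest: 54, 47, 41, 32, 24, 12, 8 bp.

54, 47, 41, 32, 24, 12, 8 bp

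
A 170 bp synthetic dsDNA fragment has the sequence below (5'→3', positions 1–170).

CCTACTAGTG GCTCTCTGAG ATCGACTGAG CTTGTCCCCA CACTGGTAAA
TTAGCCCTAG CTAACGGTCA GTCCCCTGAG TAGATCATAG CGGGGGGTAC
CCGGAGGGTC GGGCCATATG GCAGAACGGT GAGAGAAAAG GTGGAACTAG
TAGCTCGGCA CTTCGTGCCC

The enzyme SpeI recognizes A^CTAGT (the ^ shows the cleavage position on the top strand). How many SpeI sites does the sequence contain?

ACTAGT occurs starting at positions 4, 146.
SpeI cuts at 2 sites.

2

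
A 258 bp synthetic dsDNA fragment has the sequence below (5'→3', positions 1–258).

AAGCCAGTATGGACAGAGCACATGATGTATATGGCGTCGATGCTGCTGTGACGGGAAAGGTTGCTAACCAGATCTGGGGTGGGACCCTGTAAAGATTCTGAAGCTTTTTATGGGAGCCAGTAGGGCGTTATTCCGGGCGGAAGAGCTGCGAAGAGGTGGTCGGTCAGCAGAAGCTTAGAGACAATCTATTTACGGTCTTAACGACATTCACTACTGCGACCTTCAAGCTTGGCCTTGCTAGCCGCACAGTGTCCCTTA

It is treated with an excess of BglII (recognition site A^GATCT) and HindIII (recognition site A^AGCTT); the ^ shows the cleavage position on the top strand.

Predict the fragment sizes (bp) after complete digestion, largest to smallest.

70, 70, 54, 33, 31 bp

The BglII site (AGATCT) starts at position 70.
BglII cuts after the first base of each site, so after position 70.
HindIII sites (AAGCTT) start at positions 101, 171, 225.
HindIII cuts after the first base of each site, so after positions 101, 171, 225.
Combined cut positions: 70, 101, 171, 225.
Linear molecule, 4 cuts → 5 fragments:
  1–70 → 70 bp
  71–101 → 31 bp
  102–171 → 70 bp
  172–225 → 54 bp
  226–258 → 33 bp
Sorted largest to smallest: 70, 70, 54, 33, 31 bp.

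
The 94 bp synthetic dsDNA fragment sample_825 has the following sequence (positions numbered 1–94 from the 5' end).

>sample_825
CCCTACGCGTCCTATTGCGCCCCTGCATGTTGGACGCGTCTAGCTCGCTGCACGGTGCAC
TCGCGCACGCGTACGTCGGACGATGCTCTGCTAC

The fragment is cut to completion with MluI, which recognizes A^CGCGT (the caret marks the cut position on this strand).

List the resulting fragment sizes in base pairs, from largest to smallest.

MluI sites (ACGCGT) start at positions 5, 34, 67.
MluI cuts after the first base of each site, so after positions 5, 34, 67.
Linear molecule, 3 cuts → 4 fragments:
  1–5 → 5 bp
  6–34 → 29 bp
  35–67 → 33 bp
  68–94 → 27 bp
Sorted largest to smallest: 33, 29, 27, 5 bp.

33, 29, 27, 5 bp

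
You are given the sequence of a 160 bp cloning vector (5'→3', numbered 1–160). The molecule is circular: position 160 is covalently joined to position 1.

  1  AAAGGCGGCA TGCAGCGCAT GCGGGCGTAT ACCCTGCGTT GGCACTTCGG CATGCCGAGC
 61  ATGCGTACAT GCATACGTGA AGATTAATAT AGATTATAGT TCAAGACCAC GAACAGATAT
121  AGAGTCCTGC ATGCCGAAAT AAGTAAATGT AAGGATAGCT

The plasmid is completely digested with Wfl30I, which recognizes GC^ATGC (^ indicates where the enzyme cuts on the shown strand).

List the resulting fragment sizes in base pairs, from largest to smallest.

70, 39, 33, 9, 9 bp

Wfl30I sites (GCATGC) start at positions 8, 17, 50, 59, 129.
Wfl30I cuts after base 2 of each site, so after positions 9, 18, 51, 60, 130.
Circular molecule, 5 cuts → 5 fragments:
  10–18 → 9 bp
  19–51 → 33 bp
  52–60 → 9 bp
  61–130 → 70 bp
  131–160 then 1–9 → 30 + 9 = 39 bp
Sorted largest to smallest: 70, 39, 33, 9, 9 bp.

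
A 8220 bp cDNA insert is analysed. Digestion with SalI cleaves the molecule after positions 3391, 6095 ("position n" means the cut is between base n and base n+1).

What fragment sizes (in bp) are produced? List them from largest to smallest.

3391, 2704, 2125 bp

Linear molecule, 2 cuts → 3 fragments:
  3391 − 0 = 3391 bp
  6095 − 3391 = 2704 bp
  8220 − 6095 = 2125 bp
Sorted largest to smallest: 3391, 2704, 2125 bp.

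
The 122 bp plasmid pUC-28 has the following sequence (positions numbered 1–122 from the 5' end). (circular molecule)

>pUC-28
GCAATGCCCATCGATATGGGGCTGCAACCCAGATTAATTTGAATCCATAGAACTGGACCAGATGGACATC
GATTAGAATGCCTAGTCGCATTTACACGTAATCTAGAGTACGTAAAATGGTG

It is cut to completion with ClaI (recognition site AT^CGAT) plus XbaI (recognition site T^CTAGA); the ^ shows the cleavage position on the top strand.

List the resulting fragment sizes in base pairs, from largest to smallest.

ClaI sites (ATCGAT) start at positions 10, 68.
ClaI cuts after base 2 of each site, so after positions 11, 69.
The XbaI site (TCTAGA) starts at position 102.
XbaI cuts after the first base of each site, so after position 102.
Combined cut positions: 11, 69, 102.
Circular molecule, 3 cuts → 3 fragments:
  12–69 → 58 bp
  70–102 → 33 bp
  103–122 then 1–11 → 20 + 11 = 31 bp
Sorted largest to smallest: 58, 33, 31 bp.

58, 33, 31 bp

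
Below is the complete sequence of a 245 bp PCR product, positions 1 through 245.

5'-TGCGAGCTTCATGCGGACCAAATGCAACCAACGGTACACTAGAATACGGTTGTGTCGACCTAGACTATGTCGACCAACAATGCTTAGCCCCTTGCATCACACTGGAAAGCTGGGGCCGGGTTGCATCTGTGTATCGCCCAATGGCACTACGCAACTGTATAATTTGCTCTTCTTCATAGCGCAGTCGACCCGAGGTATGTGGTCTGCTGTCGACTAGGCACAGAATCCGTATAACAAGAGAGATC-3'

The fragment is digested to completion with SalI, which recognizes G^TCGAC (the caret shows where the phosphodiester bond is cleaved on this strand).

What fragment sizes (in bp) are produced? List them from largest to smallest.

115, 54, 36, 25, 15 bp

SalI sites (GTCGAC) start at positions 54, 69, 184, 209.
SalI cuts after the first base of each site, so after positions 54, 69, 184, 209.
Linear molecule, 4 cuts → 5 fragments:
  1–54 → 54 bp
  55–69 → 15 bp
  70–184 → 115 bp
  185–209 → 25 bp
  210–245 → 36 bp
Sorted largest to smallest: 115, 54, 36, 25, 15 bp.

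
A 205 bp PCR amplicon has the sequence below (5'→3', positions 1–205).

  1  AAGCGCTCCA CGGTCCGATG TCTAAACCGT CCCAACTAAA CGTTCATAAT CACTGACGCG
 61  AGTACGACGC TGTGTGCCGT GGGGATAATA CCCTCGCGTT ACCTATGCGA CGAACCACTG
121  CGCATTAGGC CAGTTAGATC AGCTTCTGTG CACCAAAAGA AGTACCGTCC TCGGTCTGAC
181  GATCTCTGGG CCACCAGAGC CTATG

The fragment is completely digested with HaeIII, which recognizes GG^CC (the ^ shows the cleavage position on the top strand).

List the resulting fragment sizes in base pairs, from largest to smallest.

HaeIII sites (GGCC) start at positions 128, 189.
HaeIII cuts after base 2 of each site, so after positions 129, 190.
Linear molecule, 2 cuts → 3 fragments:
  1–129 → 129 bp
  130–190 → 61 bp
  191–205 → 15 bp
Sorted largest to smallest: 129, 61, 15 bp.

129, 61, 15 bp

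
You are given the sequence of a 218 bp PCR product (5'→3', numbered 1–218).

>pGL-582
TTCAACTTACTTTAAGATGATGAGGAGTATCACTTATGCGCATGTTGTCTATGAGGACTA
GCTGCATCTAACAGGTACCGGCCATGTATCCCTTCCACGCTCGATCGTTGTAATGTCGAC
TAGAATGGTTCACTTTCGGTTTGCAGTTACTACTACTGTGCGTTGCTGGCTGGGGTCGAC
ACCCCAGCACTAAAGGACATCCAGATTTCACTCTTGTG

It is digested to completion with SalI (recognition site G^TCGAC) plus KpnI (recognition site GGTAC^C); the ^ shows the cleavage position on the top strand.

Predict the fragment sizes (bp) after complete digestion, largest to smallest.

SalI sites (GTCGAC) start at positions 115, 175.
SalI cuts after the first base of each site, so after positions 115, 175.
The KpnI site (GGTACC) starts at position 74.
KpnI cuts after base 5 of each site (before the last base), so after position 78.
Combined cut positions: 78, 115, 175.
Linear molecule, 3 cuts → 4 fragments:
  1–78 → 78 bp
  79–115 → 37 bp
  116–175 → 60 bp
  176–218 → 43 bp
Sorted largest to smallest: 78, 60, 43, 37 bp.

78, 60, 43, 37 bp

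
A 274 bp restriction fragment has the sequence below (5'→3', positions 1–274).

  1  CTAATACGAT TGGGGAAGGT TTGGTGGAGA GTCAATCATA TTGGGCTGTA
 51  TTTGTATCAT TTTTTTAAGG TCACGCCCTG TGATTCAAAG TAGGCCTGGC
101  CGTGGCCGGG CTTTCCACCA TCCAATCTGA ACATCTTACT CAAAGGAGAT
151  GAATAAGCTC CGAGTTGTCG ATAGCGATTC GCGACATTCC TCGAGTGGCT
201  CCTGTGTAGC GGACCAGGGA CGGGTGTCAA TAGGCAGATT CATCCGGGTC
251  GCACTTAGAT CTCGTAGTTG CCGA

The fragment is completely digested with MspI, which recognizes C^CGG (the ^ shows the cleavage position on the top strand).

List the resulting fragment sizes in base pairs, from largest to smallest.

138, 106, 30 bp

MspI sites (CCGG) start at positions 106, 244.
MspI cuts after the first base of each site, so after positions 106, 244.
Linear molecule, 2 cuts → 3 fragments:
  1–106 → 106 bp
  107–244 → 138 bp
  245–274 → 30 bp
Sorted largest to smallest: 138, 106, 30 bp.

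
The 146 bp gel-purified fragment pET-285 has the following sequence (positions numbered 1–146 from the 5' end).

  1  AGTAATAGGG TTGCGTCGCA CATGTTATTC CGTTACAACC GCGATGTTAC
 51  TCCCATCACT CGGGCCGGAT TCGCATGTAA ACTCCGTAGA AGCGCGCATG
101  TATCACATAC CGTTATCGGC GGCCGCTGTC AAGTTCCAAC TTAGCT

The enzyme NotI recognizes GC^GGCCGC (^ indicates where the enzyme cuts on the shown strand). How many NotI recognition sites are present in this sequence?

GCGGCCGC occurs starting at position 119.
NotI cuts at 1 site.

1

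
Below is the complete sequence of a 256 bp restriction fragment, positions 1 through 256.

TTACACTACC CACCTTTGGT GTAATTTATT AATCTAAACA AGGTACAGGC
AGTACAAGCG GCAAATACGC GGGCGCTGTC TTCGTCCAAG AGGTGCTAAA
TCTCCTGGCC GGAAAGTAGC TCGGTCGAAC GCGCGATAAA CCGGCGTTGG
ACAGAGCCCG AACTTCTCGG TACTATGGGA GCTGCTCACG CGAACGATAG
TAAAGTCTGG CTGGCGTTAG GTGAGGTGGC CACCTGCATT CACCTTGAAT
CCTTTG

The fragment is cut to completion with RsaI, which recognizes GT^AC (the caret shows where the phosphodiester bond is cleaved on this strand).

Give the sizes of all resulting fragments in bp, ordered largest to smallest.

118, 85, 44, 9 bp

RsaI sites (GTAC) start at positions 43, 52, 170.
RsaI cuts after base 2 of each site, so after positions 44, 53, 171.
Linear molecule, 3 cuts → 4 fragments:
  1–44 → 44 bp
  45–53 → 9 bp
  54–171 → 118 bp
  172–256 → 85 bp
Sorted largest to smallest: 118, 85, 44, 9 bp.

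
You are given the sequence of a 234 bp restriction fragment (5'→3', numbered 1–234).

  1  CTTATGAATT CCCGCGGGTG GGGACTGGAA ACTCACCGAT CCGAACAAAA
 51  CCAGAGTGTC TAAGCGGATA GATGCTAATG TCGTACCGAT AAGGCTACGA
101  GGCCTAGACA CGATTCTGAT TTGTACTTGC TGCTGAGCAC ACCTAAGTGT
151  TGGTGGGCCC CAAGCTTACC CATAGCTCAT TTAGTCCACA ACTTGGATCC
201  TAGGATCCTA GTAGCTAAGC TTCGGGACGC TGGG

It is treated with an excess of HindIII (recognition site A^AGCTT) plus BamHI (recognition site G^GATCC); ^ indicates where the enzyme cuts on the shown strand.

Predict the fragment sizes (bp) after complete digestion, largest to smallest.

HindIII sites (AAGCTT) start at positions 162, 217.
HindIII cuts after the first base of each site, so after positions 162, 217.
BamHI sites (GGATCC) start at positions 195, 203.
BamHI cuts after the first base of each site, so after positions 195, 203.
Combined cut positions: 162, 195, 203, 217.
Linear molecule, 4 cuts → 5 fragments:
  1–162 → 162 bp
  163–195 → 33 bp
  196–203 → 8 bp
  204–217 → 14 bp
  218–234 → 17 bp
Sorted largest to smallest: 162, 33, 17, 14, 8 bp.

162, 33, 17, 14, 8 bp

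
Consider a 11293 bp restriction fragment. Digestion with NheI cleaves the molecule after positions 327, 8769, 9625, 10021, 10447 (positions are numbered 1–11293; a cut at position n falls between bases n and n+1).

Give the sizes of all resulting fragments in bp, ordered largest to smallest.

8442, 856, 846, 426, 396, 327 bp

Linear molecule, 5 cuts → 6 fragments:
  327 − 0 = 327 bp
  8769 − 327 = 8442 bp
  9625 − 8769 = 856 bp
  10021 − 9625 = 396 bp
  10447 − 10021 = 426 bp
  11293 − 10447 = 846 bp
Sorted largest to smallest: 8442, 856, 846, 426, 396, 327 bp.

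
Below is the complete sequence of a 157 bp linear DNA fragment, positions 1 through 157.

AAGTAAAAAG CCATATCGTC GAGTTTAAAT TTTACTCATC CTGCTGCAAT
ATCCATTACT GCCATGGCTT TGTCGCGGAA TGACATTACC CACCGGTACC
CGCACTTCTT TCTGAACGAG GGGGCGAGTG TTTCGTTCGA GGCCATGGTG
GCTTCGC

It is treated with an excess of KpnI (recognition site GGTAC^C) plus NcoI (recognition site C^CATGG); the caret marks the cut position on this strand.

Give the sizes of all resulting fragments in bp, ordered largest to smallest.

The KpnI site (GGTACC) starts at position 95.
KpnI cuts after base 5 of each site (before the last base), so after position 99.
NcoI sites (CCATGG) start at positions 62, 143.
NcoI cuts after the first base of each site, so after positions 62, 143.
Combined cut positions: 62, 99, 143.
Linear molecule, 3 cuts → 4 fragments:
  1–62 → 62 bp
  63–99 → 37 bp
  100–143 → 44 bp
  144–157 → 14 bp
Sorted largest to smallest: 62, 44, 37, 14 bp.

62, 44, 37, 14 bp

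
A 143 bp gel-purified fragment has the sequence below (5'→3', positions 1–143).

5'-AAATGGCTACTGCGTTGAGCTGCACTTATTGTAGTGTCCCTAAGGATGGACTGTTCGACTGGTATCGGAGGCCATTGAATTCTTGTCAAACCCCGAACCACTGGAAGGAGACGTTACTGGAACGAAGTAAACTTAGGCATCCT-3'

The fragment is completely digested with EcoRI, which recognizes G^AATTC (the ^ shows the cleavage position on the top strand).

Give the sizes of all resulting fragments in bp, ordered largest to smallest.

77, 66 bp

The EcoRI site (GAATTC) starts at position 77.
EcoRI cuts after the first base of each site, so after position 77.
Linear molecule, 1 cut → 2 fragments:
  1–77 → 77 bp
  78–143 → 66 bp
Sorted largest to smallest: 77, 66 bp.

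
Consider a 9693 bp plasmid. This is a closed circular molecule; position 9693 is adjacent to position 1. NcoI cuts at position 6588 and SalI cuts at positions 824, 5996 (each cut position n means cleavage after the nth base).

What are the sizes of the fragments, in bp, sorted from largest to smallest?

5172, 3929, 592 bp

Combined cut positions (sorted): 824, 5996, 6588.
Circular molecule, 3 cuts → 3 fragments:
  5996 − 824 = 5172 bp
  6588 − 5996 = 592 bp
  wrap: 9693 − 6588 + 824 = 3929 bp
Sorted largest to smallest: 5172, 3929, 592 bp.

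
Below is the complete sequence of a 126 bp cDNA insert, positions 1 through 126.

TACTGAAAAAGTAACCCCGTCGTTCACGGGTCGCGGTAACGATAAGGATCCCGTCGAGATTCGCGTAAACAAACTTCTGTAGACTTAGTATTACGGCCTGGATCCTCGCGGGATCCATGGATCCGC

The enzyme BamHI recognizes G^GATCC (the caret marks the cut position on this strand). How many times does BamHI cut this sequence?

4

GGATCC occurs starting at positions 46, 100, 111, 119.
BamHI cuts at 4 sites.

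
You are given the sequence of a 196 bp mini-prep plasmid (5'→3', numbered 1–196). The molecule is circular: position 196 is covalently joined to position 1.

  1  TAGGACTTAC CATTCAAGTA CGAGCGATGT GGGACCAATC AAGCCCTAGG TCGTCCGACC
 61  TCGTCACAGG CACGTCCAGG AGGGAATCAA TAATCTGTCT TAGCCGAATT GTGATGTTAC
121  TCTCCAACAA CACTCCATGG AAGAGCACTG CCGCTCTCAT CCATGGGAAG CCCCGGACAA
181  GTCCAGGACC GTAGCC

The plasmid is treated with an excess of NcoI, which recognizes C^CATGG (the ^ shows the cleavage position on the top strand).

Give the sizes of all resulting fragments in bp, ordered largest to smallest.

NcoI sites (CCATGG) start at positions 135, 161.
NcoI cuts after the first base of each site, so after positions 135, 161.
Circular molecule, 2 cuts → 2 fragments:
  136–161 → 26 bp
  162–196 then 1–135 → 35 + 135 = 170 bp
Sorted largest to smallest: 170, 26 bp.

170, 26 bp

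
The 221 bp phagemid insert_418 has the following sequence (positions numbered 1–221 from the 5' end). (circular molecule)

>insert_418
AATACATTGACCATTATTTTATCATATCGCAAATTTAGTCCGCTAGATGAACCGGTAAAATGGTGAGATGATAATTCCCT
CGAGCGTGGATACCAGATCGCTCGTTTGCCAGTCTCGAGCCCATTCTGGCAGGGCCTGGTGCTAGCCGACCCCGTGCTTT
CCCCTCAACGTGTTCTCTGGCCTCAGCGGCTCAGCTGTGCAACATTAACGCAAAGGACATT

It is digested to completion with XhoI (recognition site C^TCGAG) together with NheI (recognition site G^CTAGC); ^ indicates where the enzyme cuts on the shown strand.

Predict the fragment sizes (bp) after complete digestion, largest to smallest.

159, 35, 27 bp

XhoI sites (CTCGAG) start at positions 79, 114.
XhoI cuts after the first base of each site, so after positions 79, 114.
The NheI site (GCTAGC) starts at position 141.
NheI cuts after the first base of each site, so after position 141.
Combined cut positions: 79, 114, 141.
Circular molecule, 3 cuts → 3 fragments:
  80–114 → 35 bp
  115–141 → 27 bp
  142–221 then 1–79 → 80 + 79 = 159 bp
Sorted largest to smallest: 159, 35, 27 bp.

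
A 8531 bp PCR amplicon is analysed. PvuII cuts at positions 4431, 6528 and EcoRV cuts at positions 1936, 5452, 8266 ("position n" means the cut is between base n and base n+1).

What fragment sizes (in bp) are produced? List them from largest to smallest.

Combined cut positions (sorted): 1936, 4431, 5452, 6528, 8266.
Linear molecule, 5 cuts → 6 fragments:
  1936 − 0 = 1936 bp
  4431 − 1936 = 2495 bp
  5452 − 4431 = 1021 bp
  6528 − 5452 = 1076 bp
  8266 − 6528 = 1738 bp
  8531 − 8266 = 265 bp
Sorted largest to smallest: 2495, 1936, 1738, 1076, 1021, 265 bp.

2495, 1936, 1738, 1076, 1021, 265 bp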